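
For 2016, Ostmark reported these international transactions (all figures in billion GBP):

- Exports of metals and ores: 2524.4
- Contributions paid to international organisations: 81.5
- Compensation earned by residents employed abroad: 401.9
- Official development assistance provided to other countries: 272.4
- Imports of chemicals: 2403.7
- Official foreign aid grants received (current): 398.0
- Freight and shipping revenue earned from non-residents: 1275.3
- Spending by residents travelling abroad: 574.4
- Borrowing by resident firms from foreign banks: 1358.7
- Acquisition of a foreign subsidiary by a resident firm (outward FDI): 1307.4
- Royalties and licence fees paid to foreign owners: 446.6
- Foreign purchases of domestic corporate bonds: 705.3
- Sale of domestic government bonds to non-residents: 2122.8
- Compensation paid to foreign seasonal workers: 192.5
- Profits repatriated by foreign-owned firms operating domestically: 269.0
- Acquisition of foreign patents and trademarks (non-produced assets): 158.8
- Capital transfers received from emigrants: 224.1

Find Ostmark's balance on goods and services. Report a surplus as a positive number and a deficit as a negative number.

Goods: 2524.4 - 2403.7 = 120.7
Services: 1275.3 - 574.4 - 446.6 = 254.3
Trade balance = 120.7 + 254.3 = 375.0
(Excluded from the trade balance — secondary income: contributions paid to international organisations 81.5, official development assistance provided to other countries 272.4, official foreign aid grants received (current) 398.0; primary income: compensation earned by residents employed abroad 401.9, compensation paid to foreign seasonal workers 192.5, profits repatriated by foreign-owned firms operating domestically 269.0; financial account: borrowing by resident firms from foreign banks 1358.7, acquisition of a foreign subsidiary by a resident firm (outward FDI) 1307.4, foreign purchases of domestic corporate bonds 705.3, sale of domestic government bonds to non-residents 2122.8; capital account: acquisition of foreign patents and trademarks (non-produced assets) 158.8, capital transfers received from emigrants 224.1.)

375.0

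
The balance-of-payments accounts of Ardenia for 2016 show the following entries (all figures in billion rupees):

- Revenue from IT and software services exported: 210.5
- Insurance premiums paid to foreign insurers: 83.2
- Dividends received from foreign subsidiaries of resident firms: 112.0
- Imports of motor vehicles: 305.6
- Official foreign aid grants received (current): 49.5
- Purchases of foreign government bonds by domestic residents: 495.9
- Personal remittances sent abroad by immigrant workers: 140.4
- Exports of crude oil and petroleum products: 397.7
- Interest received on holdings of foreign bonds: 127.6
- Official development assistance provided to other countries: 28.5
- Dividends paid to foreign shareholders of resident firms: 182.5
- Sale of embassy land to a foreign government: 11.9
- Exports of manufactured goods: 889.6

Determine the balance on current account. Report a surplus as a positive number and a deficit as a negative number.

1046.7

Goods: 889.6 + 397.7 - 305.6 = 981.7
Services: -83.2 + 210.5 = 127.3
Primary income: -182.5 + 127.6 + 112.0 = 57.1
Secondary income: 49.5 - 28.5 - 140.4 = -119.4
Current account = 981.7 + 127.3 + 57.1 + (-119.4) = 1046.7
(Excluded from the current account — financial account: purchases of foreign government bonds by domestic residents 495.9; capital account: sale of embassy land to a foreign government 11.9.)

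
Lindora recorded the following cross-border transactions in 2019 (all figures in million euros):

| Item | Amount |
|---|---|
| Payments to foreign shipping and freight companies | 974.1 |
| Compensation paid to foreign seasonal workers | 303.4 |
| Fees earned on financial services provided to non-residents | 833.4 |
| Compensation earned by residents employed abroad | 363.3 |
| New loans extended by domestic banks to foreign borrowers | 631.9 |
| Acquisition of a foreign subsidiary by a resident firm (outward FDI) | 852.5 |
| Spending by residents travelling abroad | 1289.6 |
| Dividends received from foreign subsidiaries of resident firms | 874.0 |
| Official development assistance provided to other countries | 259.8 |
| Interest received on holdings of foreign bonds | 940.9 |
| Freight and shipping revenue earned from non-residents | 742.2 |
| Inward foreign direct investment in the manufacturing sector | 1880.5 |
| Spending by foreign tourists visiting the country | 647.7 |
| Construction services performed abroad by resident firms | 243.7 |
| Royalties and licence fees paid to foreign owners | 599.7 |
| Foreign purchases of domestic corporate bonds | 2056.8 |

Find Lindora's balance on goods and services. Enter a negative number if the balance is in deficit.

-396.4

Services: -974.1 - 599.7 + 243.7 + 742.2 + 833.4 - 1289.6 + 647.7 = -396.4
Trade balance = 0.0 + (-396.4) = -396.4
(Excluded from the trade balance — primary income: compensation paid to foreign seasonal workers 303.4, compensation earned by residents employed abroad 363.3, dividends received from foreign subsidiaries of resident firms 874.0, interest received on holdings of foreign bonds 940.9; financial account: new loans extended by domestic banks to foreign borrowers 631.9, acquisition of a foreign subsidiary by a resident firm (outward FDI) 852.5, inward foreign direct investment in the manufacturing sector 1880.5, foreign purchases of domestic corporate bonds 2056.8; secondary income: official development assistance provided to other countries 259.8.)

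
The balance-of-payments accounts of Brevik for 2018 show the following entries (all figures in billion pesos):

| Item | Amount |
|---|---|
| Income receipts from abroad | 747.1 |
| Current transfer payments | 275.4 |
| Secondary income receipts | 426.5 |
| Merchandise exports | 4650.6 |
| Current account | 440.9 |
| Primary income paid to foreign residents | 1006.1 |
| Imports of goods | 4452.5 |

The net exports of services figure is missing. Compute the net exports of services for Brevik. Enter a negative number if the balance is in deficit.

Current account = goods balance + services balance + net primary income + net secondary income
Sum of the known components = 90.2
Net exports of services = CA - (known components) = 440.9 - 90.2 = 350.7

350.7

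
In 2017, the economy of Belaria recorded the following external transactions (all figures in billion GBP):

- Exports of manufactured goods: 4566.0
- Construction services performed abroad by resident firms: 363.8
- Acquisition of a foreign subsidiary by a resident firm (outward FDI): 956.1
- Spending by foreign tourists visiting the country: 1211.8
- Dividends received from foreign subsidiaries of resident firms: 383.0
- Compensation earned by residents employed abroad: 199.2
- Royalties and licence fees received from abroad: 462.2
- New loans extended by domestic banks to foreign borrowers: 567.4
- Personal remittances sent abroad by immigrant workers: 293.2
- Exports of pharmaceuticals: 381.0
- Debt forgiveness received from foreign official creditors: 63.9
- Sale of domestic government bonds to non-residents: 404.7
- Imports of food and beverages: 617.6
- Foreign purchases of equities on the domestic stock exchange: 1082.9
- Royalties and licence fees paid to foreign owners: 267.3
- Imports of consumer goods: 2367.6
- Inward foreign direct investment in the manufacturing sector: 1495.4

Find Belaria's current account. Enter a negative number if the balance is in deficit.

4021.3

Goods: -2367.6 + 4566.0 + 381.0 - 617.6 = 1961.8
Services: -267.3 + 1211.8 + 462.2 + 363.8 = 1770.5
Primary income: 199.2 + 383.0 = 582.2
Secondary income: -293.2
Current account = 1961.8 + 1770.5 + 582.2 + (-293.2) = 4021.3
(Excluded from the current account — financial account: acquisition of a foreign subsidiary by a resident firm (outward FDI) 956.1, new loans extended by domestic banks to foreign borrowers 567.4, sale of domestic government bonds to non-residents 404.7, foreign purchases of equities on the domestic stock exchange 1082.9, inward foreign direct investment in the manufacturing sector 1495.4; capital account: debt forgiveness received from foreign official creditors 63.9.)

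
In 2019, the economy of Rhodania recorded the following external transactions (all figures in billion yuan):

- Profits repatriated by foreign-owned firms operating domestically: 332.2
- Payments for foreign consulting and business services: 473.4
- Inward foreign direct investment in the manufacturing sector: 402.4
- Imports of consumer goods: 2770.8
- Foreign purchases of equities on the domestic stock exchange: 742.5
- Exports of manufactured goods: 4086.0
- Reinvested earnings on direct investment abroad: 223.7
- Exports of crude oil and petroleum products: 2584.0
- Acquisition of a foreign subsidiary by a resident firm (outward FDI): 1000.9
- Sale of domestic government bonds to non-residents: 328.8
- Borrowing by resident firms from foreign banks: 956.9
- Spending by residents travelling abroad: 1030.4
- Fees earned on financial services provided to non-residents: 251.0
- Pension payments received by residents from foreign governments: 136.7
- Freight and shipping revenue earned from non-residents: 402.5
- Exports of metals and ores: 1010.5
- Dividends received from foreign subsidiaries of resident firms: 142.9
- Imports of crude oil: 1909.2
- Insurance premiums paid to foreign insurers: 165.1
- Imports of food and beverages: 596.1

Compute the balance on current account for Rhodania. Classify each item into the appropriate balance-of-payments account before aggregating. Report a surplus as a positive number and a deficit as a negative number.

Goods: -2770.8 + 1010.5 - 596.1 + 4086.0 + 2584.0 - 1909.2 = 2404.4
Services: 251.0 - 165.1 - 473.4 + 402.5 - 1030.4 = -1015.4
Primary income: 223.7 + 142.9 - 332.2 = 34.4
Secondary income: 136.7
Current account = 2404.4 + (-1015.4) + 34.4 + 136.7 = 1560.1
(Excluded from the current account — financial account: inward foreign direct investment in the manufacturing sector 402.4, foreign purchases of equities on the domestic stock exchange 742.5, acquisition of a foreign subsidiary by a resident firm (outward FDI) 1000.9, sale of domestic government bonds to non-residents 328.8, borrowing by resident firms from foreign banks 956.9.)

1560.1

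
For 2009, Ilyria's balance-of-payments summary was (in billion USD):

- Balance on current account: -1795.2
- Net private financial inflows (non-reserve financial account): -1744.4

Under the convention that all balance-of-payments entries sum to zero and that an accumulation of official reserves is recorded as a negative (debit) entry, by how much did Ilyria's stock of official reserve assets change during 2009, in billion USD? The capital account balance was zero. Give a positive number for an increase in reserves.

Official reserve transactions balance = -((-1795.2) + (-1744.4)) = 3539.6
An accumulation of reserves is recorded as a debit (negative entry), so the change in the stock of reserves is the negative of that balance.
Change in official reserves = -(3539.6) = -3539.6

-3539.6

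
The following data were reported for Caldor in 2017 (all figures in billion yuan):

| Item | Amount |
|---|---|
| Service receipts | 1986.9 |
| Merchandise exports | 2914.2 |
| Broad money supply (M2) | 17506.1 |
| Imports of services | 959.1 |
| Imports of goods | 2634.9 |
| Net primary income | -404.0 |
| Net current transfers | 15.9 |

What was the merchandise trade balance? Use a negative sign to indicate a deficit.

279.3

Goods balance = 2914.2 - 2634.9 = 279.3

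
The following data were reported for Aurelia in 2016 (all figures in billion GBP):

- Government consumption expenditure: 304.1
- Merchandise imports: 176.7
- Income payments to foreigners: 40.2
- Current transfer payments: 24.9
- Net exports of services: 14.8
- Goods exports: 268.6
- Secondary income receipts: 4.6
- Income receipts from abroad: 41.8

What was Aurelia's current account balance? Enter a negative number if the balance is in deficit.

88.0

Goods balance = 268.6 - 176.7 = 91.9
Services balance = 14.8
Trade balance (goods + services) = 91.9 + 14.8 = 106.7
Net primary income = 41.8 - 40.2 = 1.6
Net secondary income = 4.6 - 24.9 = -20.3
Current account = 106.7 + 1.6 + (-20.3) = 88.0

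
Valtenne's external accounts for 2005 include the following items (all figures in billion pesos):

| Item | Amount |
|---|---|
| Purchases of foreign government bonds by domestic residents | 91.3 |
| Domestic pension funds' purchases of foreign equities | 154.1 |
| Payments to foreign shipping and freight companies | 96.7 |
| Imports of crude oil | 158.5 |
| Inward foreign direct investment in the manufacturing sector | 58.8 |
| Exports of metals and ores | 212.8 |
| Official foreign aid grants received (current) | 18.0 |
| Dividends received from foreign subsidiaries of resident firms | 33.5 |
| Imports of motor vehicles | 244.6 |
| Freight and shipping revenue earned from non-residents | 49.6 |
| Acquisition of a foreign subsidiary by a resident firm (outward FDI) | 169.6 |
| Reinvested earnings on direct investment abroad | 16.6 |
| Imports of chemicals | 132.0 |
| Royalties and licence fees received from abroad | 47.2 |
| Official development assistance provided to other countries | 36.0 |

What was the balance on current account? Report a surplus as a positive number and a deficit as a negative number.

-290.1

Goods: -244.6 + 212.8 - 132.0 - 158.5 = -322.3
Services: -96.7 + 47.2 + 49.6 = 0.1
Primary income: 16.6 + 33.5 = 50.1
Secondary income: -36.0 + 18.0 = -18.0
Current account = (-322.3) + 0.1 + 50.1 + (-18.0) = -290.1
(Excluded from the current account — financial account: purchases of foreign government bonds by domestic residents 91.3, domestic pension funds' purchases of foreign equities 154.1, inward foreign direct investment in the manufacturing sector 58.8, acquisition of a foreign subsidiary by a resident firm (outward FDI) 169.6.)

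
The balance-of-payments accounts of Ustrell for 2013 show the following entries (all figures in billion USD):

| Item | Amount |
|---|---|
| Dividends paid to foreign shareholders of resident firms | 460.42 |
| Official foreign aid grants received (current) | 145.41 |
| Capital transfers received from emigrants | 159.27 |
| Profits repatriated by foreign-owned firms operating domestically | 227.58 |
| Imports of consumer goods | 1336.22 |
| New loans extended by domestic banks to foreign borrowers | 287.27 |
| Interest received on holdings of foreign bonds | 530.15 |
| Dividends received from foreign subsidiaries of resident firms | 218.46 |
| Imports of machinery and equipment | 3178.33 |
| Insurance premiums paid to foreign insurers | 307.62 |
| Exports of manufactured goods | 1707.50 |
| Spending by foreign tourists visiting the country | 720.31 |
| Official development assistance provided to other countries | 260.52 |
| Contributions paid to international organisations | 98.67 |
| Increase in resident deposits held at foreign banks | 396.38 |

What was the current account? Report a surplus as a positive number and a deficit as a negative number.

Goods: 1707.50 - 1336.22 - 3178.33 = -2807.05
Services: 720.31 - 307.62 = 412.69
Primary income: -227.58 + 218.46 - 460.42 + 530.15 = 60.61
Secondary income: -260.52 - 98.67 + 145.41 = -213.78
Current account = (-2807.05) + 412.69 + 60.61 + (-213.78) = -2547.53
(Excluded from the current account — capital account: capital transfers received from emigrants 159.27; financial account: new loans extended by domestic banks to foreign borrowers 287.27, increase in resident deposits held at foreign banks 396.38.)

-2547.53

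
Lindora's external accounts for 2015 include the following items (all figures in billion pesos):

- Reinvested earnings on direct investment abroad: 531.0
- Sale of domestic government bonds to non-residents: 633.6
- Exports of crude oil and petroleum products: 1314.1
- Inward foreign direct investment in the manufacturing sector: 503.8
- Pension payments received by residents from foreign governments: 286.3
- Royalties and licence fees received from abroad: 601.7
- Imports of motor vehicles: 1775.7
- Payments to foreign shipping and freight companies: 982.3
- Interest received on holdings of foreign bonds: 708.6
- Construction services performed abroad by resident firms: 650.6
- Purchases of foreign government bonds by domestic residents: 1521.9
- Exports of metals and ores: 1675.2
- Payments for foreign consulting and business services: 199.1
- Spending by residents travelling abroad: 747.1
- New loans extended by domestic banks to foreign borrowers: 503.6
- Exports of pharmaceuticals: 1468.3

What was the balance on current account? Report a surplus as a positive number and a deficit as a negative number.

Goods: 1314.1 - 1775.7 + 1468.3 + 1675.2 = 2681.9
Services: -199.1 + 650.6 + 601.7 - 982.3 - 747.1 = -676.2
Primary income: 708.6 + 531.0 = 1239.6
Secondary income: 286.3
Current account = 2681.9 + (-676.2) + 1239.6 + 286.3 = 3531.6
(Excluded from the current account — financial account: sale of domestic government bonds to non-residents 633.6, inward foreign direct investment in the manufacturing sector 503.8, purchases of foreign government bonds by domestic residents 1521.9, new loans extended by domestic banks to foreign borrowers 503.6.)

3531.6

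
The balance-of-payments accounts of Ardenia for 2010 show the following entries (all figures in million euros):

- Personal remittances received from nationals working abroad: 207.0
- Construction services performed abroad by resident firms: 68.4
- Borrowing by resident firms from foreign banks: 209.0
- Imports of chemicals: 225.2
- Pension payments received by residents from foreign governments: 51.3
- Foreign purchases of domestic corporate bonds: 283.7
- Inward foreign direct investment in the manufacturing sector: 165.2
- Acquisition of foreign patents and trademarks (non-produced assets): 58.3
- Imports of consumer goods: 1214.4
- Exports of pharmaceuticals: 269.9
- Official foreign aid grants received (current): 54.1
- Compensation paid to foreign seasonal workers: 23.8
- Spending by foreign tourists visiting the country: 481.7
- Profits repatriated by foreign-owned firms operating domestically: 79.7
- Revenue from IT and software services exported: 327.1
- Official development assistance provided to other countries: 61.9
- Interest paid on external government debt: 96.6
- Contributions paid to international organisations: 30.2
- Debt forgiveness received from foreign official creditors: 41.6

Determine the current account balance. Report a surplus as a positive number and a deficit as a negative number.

Goods: -225.2 + 269.9 - 1214.4 = -1169.7
Services: 327.1 + 68.4 + 481.7 = 877.2
Primary income: -96.6 - 79.7 - 23.8 = -200.1
Secondary income: 51.3 - 30.2 + 54.1 + 207.0 - 61.9 = 220.3
Current account = (-1169.7) + 877.2 + (-200.1) + 220.3 = -272.3
(Excluded from the current account — financial account: borrowing by resident firms from foreign banks 209.0, foreign purchases of domestic corporate bonds 283.7, inward foreign direct investment in the manufacturing sector 165.2; capital account: acquisition of foreign patents and trademarks (non-produced assets) 58.3, debt forgiveness received from foreign official creditors 41.6.)

-272.3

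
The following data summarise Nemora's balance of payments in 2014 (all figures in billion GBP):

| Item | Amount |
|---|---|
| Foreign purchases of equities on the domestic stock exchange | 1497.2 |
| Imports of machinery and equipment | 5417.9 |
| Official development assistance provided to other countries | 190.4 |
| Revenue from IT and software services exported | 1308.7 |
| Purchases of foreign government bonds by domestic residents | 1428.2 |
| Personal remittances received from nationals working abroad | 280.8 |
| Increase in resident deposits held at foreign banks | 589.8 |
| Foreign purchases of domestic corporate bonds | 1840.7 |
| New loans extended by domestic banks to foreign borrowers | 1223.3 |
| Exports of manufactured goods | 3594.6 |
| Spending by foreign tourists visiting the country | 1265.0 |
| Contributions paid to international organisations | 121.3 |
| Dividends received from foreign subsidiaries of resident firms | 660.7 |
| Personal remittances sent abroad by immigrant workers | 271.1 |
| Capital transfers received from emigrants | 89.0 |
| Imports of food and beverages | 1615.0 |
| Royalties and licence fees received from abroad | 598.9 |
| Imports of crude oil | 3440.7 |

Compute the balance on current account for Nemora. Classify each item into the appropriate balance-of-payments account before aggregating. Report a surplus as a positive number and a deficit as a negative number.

Goods: -1615.0 - 3440.7 + 3594.6 - 5417.9 = -6879.0
Services: 1265.0 + 598.9 + 1308.7 = 3172.6
Primary income: 660.7
Secondary income: 280.8 - 271.1 - 121.3 - 190.4 = -302.0
Current account = (-6879.0) + 3172.6 + 660.7 + (-302.0) = -3347.7
(Excluded from the current account — financial account: foreign purchases of equities on the domestic stock exchange 1497.2, purchases of foreign government bonds by domestic residents 1428.2, increase in resident deposits held at foreign banks 589.8, foreign purchases of domestic corporate bonds 1840.7, new loans extended by domestic banks to foreign borrowers 1223.3; capital account: capital transfers received from emigrants 89.0.)

-3347.7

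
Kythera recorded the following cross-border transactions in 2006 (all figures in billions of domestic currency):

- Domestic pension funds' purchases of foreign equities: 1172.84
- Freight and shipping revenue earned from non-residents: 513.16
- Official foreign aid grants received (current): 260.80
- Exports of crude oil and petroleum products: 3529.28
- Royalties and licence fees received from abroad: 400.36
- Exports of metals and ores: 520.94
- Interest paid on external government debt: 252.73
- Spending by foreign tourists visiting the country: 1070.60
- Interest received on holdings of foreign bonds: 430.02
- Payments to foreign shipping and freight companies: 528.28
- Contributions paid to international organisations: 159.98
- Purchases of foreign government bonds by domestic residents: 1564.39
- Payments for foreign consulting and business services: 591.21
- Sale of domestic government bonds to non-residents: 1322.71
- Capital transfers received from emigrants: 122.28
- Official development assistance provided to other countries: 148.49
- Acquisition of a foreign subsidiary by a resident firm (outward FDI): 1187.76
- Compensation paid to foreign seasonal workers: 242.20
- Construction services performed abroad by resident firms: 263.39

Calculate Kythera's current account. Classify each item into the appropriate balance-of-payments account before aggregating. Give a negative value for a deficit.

5065.66

Goods: 520.94 + 3529.28 = 4050.22
Services: 263.39 + 513.16 - 528.28 - 591.21 + 400.36 + 1070.60 = 1128.02
Primary income: -242.20 + 430.02 - 252.73 = -64.91
Secondary income: -159.98 - 148.49 + 260.80 = -47.67
Current account = 4050.22 + 1128.02 + (-64.91) + (-47.67) = 5065.66
(Excluded from the current account — financial account: domestic pension funds' purchases of foreign equities 1172.84, purchases of foreign government bonds by domestic residents 1564.39, sale of domestic government bonds to non-residents 1322.71, acquisition of a foreign subsidiary by a resident firm (outward FDI) 1187.76; capital account: capital transfers received from emigrants 122.28.)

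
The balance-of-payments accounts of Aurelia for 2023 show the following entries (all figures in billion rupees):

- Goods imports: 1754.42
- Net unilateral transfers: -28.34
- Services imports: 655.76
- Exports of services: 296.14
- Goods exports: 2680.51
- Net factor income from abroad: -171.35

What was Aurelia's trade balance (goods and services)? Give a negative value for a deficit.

Goods balance = 2680.51 - 1754.42 = 926.09
Services balance = 296.14 - 655.76 = -359.62
Trade balance (goods + services) = 926.09 + (-359.62) = 566.47

566.47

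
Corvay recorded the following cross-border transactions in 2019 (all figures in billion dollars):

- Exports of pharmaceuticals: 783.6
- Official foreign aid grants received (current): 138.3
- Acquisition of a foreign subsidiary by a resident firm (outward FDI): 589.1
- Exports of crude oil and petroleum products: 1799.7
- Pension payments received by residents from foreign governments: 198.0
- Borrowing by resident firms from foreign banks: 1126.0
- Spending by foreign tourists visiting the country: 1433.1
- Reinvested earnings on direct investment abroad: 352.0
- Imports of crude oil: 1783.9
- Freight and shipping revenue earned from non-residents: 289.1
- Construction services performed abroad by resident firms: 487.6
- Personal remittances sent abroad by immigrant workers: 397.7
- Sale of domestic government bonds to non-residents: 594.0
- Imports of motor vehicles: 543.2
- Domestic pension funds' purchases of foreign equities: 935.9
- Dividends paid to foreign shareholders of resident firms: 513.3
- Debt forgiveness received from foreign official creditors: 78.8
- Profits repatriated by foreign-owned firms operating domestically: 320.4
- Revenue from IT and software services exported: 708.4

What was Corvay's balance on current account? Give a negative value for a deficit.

2631.3

Goods: -543.2 - 1783.9 + 1799.7 + 783.6 = 256.2
Services: 1433.1 + 289.1 + 708.4 + 487.6 = 2918.2
Primary income: -320.4 + 352.0 - 513.3 = -481.7
Secondary income: 198.0 + 138.3 - 397.7 = -61.4
Current account = 256.2 + 2918.2 + (-481.7) + (-61.4) = 2631.3
(Excluded from the current account — financial account: acquisition of a foreign subsidiary by a resident firm (outward FDI) 589.1, borrowing by resident firms from foreign banks 1126.0, sale of domestic government bonds to non-residents 594.0, domestic pension funds' purchases of foreign equities 935.9; capital account: debt forgiveness received from foreign official creditors 78.8.)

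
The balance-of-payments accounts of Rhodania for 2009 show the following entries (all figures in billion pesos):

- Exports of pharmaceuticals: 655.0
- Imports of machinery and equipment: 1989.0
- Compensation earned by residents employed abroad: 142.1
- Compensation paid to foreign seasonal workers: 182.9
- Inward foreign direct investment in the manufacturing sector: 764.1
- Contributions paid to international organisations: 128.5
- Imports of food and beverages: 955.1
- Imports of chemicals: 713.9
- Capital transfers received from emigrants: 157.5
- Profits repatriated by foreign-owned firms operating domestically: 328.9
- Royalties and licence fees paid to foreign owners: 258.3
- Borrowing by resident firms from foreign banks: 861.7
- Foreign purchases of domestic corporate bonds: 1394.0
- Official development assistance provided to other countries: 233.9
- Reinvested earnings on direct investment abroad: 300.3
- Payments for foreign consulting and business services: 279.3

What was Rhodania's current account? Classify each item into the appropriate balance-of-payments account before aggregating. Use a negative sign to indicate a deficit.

-3972.4

Goods: -1989.0 - 955.1 + 655.0 - 713.9 = -3003.0
Services: -279.3 - 258.3 = -537.6
Primary income: 300.3 - 182.9 - 328.9 + 142.1 = -69.4
Secondary income: -233.9 - 128.5 = -362.4
Current account = (-3003.0) + (-537.6) + (-69.4) + (-362.4) = -3972.4
(Excluded from the current account — financial account: inward foreign direct investment in the manufacturing sector 764.1, borrowing by resident firms from foreign banks 861.7, foreign purchases of domestic corporate bonds 1394.0; capital account: capital transfers received from emigrants 157.5.)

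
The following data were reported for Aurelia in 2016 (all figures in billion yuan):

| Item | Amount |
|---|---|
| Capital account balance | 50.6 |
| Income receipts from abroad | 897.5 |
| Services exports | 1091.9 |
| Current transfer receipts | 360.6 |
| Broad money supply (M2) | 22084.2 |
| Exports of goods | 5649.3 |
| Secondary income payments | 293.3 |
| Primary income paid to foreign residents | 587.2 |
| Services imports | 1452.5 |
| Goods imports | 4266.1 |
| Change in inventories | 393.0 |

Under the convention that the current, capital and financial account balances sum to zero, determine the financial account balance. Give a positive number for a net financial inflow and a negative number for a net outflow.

-1450.8

Goods balance = 5649.3 - 4266.1 = 1383.2
Services balance = 1091.9 - 1452.5 = -360.6
Trade balance (goods + services) = 1383.2 + (-360.6) = 1022.6
Net primary income = 897.5 - 587.2 = 310.3
Net secondary income = 360.6 - 293.3 = 67.3
Current account = 1022.6 + 310.3 + 67.3 = 1400.2
Financial account = -(1400.2 + 50.6) = -1450.8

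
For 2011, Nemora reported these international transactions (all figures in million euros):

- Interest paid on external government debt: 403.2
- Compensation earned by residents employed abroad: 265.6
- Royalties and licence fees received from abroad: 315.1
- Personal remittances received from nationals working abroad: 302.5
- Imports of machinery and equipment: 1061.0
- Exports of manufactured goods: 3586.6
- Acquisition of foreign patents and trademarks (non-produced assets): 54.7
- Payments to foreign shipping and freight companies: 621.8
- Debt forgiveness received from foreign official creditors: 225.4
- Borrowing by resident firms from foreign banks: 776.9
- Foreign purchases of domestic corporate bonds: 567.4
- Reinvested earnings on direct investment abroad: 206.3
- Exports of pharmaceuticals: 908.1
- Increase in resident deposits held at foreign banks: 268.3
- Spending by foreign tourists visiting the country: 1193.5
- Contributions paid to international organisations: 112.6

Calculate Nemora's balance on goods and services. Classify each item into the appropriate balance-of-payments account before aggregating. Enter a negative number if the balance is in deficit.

4320.5

Goods: 908.1 - 1061.0 + 3586.6 = 3433.7
Services: 315.1 + 1193.5 - 621.8 = 886.8
Trade balance = 3433.7 + 886.8 = 4320.5
(Excluded from the trade balance — primary income: interest paid on external government debt 403.2, compensation earned by residents employed abroad 265.6, reinvested earnings on direct investment abroad 206.3; secondary income: personal remittances received from nationals working abroad 302.5, contributions paid to international organisations 112.6; capital account: acquisition of foreign patents and trademarks (non-produced assets) 54.7, debt forgiveness received from foreign official creditors 225.4; financial account: borrowing by resident firms from foreign banks 776.9, foreign purchases of domestic corporate bonds 567.4, increase in resident deposits held at foreign banks 268.3.)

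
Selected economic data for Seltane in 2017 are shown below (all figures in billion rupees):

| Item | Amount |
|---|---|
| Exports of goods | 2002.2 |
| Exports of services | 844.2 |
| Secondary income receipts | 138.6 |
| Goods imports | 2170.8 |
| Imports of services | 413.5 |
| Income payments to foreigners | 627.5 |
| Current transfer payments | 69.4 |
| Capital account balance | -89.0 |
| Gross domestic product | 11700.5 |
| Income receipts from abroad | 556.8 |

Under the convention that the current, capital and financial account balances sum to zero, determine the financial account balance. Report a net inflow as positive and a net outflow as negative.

Goods balance = 2002.2 - 2170.8 = -168.6
Services balance = 844.2 - 413.5 = 430.7
Trade balance (goods + services) = -168.6 + 430.7 = 262.1
Net primary income = 556.8 - 627.5 = -70.7
Net secondary income = 138.6 - 69.4 = 69.2
Current account = 262.1 + (-70.7) + 69.2 = 260.6
Financial account = -(260.6 + (-89.0)) = -171.6

-171.6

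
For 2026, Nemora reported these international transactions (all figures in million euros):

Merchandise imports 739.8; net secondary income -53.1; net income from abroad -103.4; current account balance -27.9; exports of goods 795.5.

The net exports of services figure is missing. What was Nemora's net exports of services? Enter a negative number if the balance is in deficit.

Current account = goods balance + services balance + net primary income + net secondary income
Sum of the known components = -100.8
Net exports of services = CA - (known components) = -27.9 - (-100.8) = 72.9

72.9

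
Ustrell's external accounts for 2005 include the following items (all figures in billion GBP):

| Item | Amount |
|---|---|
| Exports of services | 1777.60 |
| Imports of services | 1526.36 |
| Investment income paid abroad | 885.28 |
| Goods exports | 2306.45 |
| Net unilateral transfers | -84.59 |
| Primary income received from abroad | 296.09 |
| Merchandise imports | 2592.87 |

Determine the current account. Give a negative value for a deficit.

-708.96

Goods balance = 2306.45 - 2592.87 = -286.42
Services balance = 1777.60 - 1526.36 = 251.24
Trade balance (goods + services) = -286.42 + 251.24 = -35.18
Net primary income = 296.09 - 885.28 = -589.19
Net secondary income = -84.59
Current account = -35.18 + (-589.19) + (-84.59) = -708.96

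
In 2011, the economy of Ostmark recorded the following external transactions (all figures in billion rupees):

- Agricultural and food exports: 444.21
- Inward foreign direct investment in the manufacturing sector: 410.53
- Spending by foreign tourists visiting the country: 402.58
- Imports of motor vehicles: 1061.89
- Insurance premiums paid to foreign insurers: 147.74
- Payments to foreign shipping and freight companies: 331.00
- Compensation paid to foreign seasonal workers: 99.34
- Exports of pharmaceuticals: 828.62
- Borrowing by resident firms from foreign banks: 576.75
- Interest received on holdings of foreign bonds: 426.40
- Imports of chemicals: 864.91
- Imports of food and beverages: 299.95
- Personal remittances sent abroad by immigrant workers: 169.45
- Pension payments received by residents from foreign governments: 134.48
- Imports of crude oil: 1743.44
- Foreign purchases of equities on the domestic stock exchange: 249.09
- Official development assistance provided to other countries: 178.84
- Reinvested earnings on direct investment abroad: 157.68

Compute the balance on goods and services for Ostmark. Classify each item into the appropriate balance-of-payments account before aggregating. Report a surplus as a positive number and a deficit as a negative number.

-2773.52

Goods: -1061.89 - 299.95 - 864.91 - 1743.44 + 828.62 + 444.21 = -2697.36
Services: -147.74 - 331.00 + 402.58 = -76.16
Trade balance = -2697.36 + (-76.16) = -2773.52
(Excluded from the trade balance — financial account: inward foreign direct investment in the manufacturing sector 410.53, borrowing by resident firms from foreign banks 576.75, foreign purchases of equities on the domestic stock exchange 249.09; primary income: compensation paid to foreign seasonal workers 99.34, interest received on holdings of foreign bonds 426.40, reinvested earnings on direct investment abroad 157.68; secondary income: personal remittances sent abroad by immigrant workers 169.45, pension payments received by residents from foreign governments 134.48, official development assistance provided to other countries 178.84.)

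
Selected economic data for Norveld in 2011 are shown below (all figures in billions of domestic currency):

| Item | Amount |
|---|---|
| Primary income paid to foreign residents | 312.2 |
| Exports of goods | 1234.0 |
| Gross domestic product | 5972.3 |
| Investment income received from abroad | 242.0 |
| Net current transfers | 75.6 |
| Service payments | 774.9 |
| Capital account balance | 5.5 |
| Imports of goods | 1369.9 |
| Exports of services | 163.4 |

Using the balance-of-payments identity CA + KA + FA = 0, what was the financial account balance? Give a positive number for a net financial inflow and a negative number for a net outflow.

736.5

Goods balance = 1234.0 - 1369.9 = -135.9
Services balance = 163.4 - 774.9 = -611.5
Trade balance (goods + services) = -135.9 + (-611.5) = -747.4
Net primary income = 242.0 - 312.2 = -70.2
Net secondary income = 75.6
Current account = -747.4 + (-70.2) + 75.6 = -742.0
Financial account = -(-742.0 + 5.5) = 736.5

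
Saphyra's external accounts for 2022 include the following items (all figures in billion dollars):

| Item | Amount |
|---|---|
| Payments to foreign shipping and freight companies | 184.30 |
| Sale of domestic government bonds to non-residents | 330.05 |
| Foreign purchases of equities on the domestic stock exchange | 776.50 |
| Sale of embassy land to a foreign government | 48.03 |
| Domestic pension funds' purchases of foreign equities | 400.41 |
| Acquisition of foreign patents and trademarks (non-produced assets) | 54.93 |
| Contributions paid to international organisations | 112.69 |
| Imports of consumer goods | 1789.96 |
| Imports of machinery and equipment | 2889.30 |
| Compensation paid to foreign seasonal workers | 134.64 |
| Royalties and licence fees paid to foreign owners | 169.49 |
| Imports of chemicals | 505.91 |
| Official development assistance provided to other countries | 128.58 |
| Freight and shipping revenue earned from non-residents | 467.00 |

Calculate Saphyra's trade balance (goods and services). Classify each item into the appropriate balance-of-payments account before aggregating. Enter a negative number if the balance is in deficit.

Goods: -1789.96 - 2889.30 - 505.91 = -5185.17
Services: -169.49 + 467.00 - 184.30 = 113.21
Trade balance = -5185.17 + 113.21 = -5071.96
(Excluded from the trade balance — financial account: sale of domestic government bonds to non-residents 330.05, foreign purchases of equities on the domestic stock exchange 776.50, domestic pension funds' purchases of foreign equities 400.41; capital account: sale of embassy land to a foreign government 48.03, acquisition of foreign patents and trademarks (non-produced assets) 54.93; secondary income: contributions paid to international organisations 112.69, official development assistance provided to other countries 128.58; primary income: compensation paid to foreign seasonal workers 134.64.)

-5071.96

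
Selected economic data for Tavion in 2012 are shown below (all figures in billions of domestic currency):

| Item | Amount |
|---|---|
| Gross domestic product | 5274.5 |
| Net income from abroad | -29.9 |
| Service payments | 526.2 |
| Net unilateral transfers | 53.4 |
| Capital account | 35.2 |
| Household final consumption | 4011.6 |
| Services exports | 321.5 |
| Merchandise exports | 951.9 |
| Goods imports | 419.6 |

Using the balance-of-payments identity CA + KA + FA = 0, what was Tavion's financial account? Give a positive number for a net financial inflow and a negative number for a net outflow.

Goods balance = 951.9 - 419.6 = 532.3
Services balance = 321.5 - 526.2 = -204.7
Trade balance (goods + services) = 532.3 + (-204.7) = 327.6
Net primary income = -29.9
Net secondary income = 53.4
Current account = 327.6 + (-29.9) + 53.4 = 351.1
Financial account = -(351.1 + 35.2) = -386.3

-386.3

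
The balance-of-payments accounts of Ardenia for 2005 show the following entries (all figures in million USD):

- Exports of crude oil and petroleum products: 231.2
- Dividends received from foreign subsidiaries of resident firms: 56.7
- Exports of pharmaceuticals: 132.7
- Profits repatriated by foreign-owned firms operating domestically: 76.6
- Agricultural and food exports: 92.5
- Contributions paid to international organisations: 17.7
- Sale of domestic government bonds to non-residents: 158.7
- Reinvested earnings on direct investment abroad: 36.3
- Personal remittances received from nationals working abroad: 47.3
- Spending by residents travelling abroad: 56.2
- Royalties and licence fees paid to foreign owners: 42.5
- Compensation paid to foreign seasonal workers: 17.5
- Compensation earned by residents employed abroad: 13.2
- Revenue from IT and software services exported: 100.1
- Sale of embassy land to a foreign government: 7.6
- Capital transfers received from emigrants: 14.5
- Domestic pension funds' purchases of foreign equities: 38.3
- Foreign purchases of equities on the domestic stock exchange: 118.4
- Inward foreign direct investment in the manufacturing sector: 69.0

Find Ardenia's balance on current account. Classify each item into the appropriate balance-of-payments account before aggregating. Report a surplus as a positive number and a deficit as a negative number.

Goods: 92.5 + 231.2 + 132.7 = 456.4
Services: -42.5 + 100.1 - 56.2 = 1.4
Primary income: 36.3 - 17.5 + 13.2 + 56.7 - 76.6 = 12.1
Secondary income: -17.7 + 47.3 = 29.6
Current account = 456.4 + 1.4 + 12.1 + 29.6 = 499.5
(Excluded from the current account — financial account: sale of domestic government bonds to non-residents 158.7, domestic pension funds' purchases of foreign equities 38.3, foreign purchases of equities on the domestic stock exchange 118.4, inward foreign direct investment in the manufacturing sector 69.0; capital account: sale of embassy land to a foreign government 7.6, capital transfers received from emigrants 14.5.)

499.5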